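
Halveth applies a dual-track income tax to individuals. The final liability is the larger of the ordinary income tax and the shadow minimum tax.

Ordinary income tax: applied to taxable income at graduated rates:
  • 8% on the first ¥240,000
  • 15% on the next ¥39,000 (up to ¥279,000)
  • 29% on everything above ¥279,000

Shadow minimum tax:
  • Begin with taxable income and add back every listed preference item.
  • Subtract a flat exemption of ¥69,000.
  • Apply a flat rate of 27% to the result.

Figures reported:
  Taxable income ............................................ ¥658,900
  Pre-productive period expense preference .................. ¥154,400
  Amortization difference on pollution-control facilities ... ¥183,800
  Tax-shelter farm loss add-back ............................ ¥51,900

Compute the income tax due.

¥264,600

Ordinary income tax:
  ¥240,000 × 8% = ¥19,200
  ¥39,000 × 15% = ¥5,850
  ¥379,900 × 29% = ¥110,171
  → ¥135,221

Shadow minimum tax:
  Adjusted income: ¥658,900 + ¥154,400 + ¥183,800 + ¥51,900 = ¥1,049,000
  Less exemption ¥69,000 → base ¥980,000
  ¥980,000 × 27% = ¥264,600

¥264,600 > ¥135,221, so the shadow minimum tax is the binding amount.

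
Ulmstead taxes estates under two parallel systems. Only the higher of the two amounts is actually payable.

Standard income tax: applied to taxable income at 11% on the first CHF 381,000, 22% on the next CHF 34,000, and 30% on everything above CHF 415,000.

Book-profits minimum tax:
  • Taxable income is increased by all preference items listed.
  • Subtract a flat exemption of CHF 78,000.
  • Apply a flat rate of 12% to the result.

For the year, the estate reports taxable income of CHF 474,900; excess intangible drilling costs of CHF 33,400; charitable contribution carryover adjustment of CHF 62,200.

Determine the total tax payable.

CHF 67,360

Standard income tax:
  CHF 381,000 × 11% = CHF 41,910
  CHF 34,000 × 22% = CHF 7,480
  CHF 59,900 × 30% = CHF 17,970
  → CHF 67,360

Book-profits minimum tax:
  Adjusted income: CHF 474,900 + CHF 33,400 + CHF 62,200 = CHF 570,500
  Less exemption CHF 78,000 → base CHF 492,500
  CHF 492,500 × 12% = CHF 59,100

CHF 67,360 > CHF 59,100, so the standard income tax governs.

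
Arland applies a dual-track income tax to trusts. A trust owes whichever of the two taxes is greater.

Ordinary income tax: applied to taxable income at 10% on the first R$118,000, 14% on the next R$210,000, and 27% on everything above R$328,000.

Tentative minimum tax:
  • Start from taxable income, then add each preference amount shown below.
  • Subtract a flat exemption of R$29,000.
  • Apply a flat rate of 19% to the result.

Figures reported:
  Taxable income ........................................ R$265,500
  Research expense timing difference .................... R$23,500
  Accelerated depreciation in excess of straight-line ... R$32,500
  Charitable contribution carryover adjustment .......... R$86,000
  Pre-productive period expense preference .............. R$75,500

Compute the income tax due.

R$86,260

Tentative minimum tax:
  Adjusted income: R$265,500 + R$23,500 + R$32,500 + R$86,000 + R$75,500 = R$483,000
  Less exemption R$29,000 → base R$454,000
  R$454,000 × 19% = R$86,260

Ordinary income tax:
  R$118,000 × 10% = R$11,800
  R$147,500 × 14% = R$20,650
  → R$32,450

R$86,260 > R$32,450, so the tentative minimum tax is the binding amount.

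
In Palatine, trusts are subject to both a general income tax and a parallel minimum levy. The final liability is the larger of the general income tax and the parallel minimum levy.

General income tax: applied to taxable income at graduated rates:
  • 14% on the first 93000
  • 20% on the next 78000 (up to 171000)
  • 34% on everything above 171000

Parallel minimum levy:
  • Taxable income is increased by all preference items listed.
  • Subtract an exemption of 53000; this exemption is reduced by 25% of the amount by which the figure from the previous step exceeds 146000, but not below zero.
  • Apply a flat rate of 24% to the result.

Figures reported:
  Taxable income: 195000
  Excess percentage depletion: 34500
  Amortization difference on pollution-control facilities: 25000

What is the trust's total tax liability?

54870

General income tax:
  93000 × 14% = 13020
  78000 × 20% = 15600
  24000 × 34% = 8160
  → 36780

Parallel minimum levy:
  Adjusted income: 195000 + 34500 + 25000 = 254500
  Exemption: 53000 − 25% × (254500 − 146000) = 53000 − 27125 = 25875
  Base: 254500 − 25875 = 228625
  228625 × 24% = 54870

54870 > 36780, so the parallel minimum levy is the binding amount.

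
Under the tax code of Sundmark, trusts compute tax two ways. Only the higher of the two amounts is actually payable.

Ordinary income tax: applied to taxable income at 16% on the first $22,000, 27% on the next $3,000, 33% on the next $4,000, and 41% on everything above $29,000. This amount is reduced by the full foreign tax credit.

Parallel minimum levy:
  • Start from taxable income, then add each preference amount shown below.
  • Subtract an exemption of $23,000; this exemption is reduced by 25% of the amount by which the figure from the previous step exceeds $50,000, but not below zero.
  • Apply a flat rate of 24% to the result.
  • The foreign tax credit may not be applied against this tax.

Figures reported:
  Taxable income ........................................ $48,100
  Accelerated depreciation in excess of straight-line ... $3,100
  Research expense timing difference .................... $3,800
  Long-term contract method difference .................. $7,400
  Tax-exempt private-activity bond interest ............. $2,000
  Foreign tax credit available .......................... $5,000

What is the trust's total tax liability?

Parallel minimum levy:
  Adjusted income: $48,100 + $3,100 + $3,800 + $7,400 + $2,000 = $64,400
  Exemption: $23,000 − 25% × ($64,400 − $50,000) = $23,000 − $3,600 = $19,400
  Base: $64,400 − $19,400 = $45,000
  $45,000 × 24% = $10,800

Ordinary income tax:
  $22,000 × 16% = $3,520
  $3,000 × 27% = $810
  $4,000 × 33% = $1,320
  $19,100 × 41% = $7,831
  → $13,481
  Less foreign tax credit $5,000 → $8,481

$10,800 > $8,481, so the parallel minimum levy is the binding amount.

$10,800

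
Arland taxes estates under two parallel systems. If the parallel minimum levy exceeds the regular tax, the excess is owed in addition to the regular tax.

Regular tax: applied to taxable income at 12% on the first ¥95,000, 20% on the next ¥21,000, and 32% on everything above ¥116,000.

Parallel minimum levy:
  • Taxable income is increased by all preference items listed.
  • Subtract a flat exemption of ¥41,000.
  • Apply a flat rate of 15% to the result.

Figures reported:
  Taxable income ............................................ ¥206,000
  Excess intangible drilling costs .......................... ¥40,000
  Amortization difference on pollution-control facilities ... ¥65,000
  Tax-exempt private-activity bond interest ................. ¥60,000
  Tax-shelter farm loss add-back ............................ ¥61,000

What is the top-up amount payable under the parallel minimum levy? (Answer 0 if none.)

Parallel minimum levy:
  Adjusted income: ¥206,000 + ¥40,000 + ¥65,000 + ¥60,000 + ¥61,000 = ¥432,000
  Less exemption ¥41,000 → base ¥391,000
  ¥391,000 × 15% = ¥58,650

Regular tax:
  ¥95,000 × 12% = ¥11,400
  ¥21,000 × 20% = ¥4,200
  ¥90,000 × 32% = ¥28,800
  → ¥44,400

Excess of parallel minimum levy over regular tax: ¥58,650 − ¥44,400 = ¥14,250.

¥14,250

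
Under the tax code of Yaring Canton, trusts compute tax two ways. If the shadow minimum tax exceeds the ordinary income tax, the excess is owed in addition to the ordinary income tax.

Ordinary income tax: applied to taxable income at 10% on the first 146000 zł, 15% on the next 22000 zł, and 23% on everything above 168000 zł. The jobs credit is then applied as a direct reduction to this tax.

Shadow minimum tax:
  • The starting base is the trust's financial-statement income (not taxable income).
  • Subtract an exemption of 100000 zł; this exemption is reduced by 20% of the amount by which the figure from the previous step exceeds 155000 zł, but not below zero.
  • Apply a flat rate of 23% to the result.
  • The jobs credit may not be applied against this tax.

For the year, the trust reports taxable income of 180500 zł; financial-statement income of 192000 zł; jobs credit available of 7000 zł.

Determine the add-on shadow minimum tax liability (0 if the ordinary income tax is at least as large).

9087 zł

Ordinary income tax:
  146000 zł × 10% = 14600 zł
  22000 zł × 15% = 3300 zł
  12500 zł × 23% = 2875 zł
  → 20775 zł
  Less jobs credit 7000 zł → 13775 zł

Shadow minimum tax:
  Base (financial-statement income): 192000 zł
  Exemption: 100000 zł − 20% × (192000 zł − 155000 zł) = 100000 zł − 7400 zł = 92600 zł
  Base: 192000 zł − 92600 zł = 99400 zł
  99400 zł × 23% = 22862 zł

Excess of shadow minimum tax over ordinary income tax: 22862 zł − 13775 zł = 9087 zł.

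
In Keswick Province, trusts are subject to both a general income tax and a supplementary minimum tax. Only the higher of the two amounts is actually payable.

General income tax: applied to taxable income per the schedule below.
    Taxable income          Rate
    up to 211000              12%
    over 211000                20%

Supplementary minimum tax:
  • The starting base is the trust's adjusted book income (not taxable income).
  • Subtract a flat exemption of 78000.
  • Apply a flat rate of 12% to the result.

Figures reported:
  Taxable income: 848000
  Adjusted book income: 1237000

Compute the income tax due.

Supplementary minimum tax:
  Base (adjusted book income): 1237000
  Less exemption 78000 → base 1159000
  1159000 × 12% = 139080

General income tax:
  211000 × 12% = 25320
  637000 × 20% = 127400
  → 152720

152720 > 139080, so the general income tax governs.

152720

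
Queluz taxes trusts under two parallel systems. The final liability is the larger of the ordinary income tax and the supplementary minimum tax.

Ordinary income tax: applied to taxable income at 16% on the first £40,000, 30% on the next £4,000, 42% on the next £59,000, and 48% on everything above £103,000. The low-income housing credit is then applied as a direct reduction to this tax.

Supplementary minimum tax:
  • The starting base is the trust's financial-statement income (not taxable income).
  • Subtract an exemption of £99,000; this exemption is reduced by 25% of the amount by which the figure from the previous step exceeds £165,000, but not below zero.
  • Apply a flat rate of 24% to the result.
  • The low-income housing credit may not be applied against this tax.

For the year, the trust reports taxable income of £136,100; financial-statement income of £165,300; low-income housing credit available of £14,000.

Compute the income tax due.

£34,268

Ordinary income tax:
  £40,000 × 16% = £6,400
  £4,000 × 30% = £1,200
  £59,000 × 42% = £24,780
  £33,100 × 48% = £15,888
  → £48,268
  Less low-income housing credit £14,000 → £34,268

Supplementary minimum tax:
  Base (financial-statement income): £165,300
  Exemption: £99,000 − 25% × (£165,300 − £165,000) = £99,000 − £75 = £98,925
  Base: £165,300 − £98,925 = £66,375
  £66,375 × 24% = £15,930

£34,268 > £15,930, so the ordinary income tax governs.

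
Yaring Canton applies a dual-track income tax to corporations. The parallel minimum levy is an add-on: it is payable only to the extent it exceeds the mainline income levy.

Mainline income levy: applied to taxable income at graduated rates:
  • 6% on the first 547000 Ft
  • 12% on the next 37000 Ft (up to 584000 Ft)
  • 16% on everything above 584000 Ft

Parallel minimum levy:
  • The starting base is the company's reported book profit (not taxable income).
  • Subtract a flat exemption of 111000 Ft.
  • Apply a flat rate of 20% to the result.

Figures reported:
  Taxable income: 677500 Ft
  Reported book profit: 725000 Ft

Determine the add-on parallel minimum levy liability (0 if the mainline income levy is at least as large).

70580 Ft

Mainline income levy:
  547000 Ft × 6% = 32820 Ft
  37000 Ft × 12% = 4440 Ft
  93500 Ft × 16% = 14960 Ft
  → 52220 Ft

Parallel minimum levy:
  Base (reported book profit): 725000 Ft
  Less exemption 111000 Ft → base 614000 Ft
  614000 Ft × 20% = 122800 Ft

Excess of parallel minimum levy over mainline income levy: 122800 Ft − 52220 Ft = 70580 Ft.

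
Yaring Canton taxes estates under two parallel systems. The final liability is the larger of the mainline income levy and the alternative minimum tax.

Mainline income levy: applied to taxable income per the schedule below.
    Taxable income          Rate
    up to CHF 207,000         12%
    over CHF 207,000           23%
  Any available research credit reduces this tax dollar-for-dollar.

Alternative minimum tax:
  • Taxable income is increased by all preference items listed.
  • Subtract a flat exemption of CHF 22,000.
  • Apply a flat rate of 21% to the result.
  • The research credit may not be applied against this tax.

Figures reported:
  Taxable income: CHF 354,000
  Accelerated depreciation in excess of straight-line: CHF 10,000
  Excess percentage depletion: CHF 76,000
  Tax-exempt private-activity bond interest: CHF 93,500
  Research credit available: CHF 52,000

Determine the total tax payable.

Mainline income levy:
  CHF 207,000 × 12% = CHF 24,840
  CHF 147,000 × 23% = CHF 33,810
  → CHF 58,650
  Less research credit CHF 52,000 → CHF 6,650

Alternative minimum tax:
  Adjusted income: CHF 354,000 + CHF 10,000 + CHF 76,000 + CHF 93,500 = CHF 533,500
  Less exemption CHF 22,000 → base CHF 511,500
  CHF 511,500 × 21% = CHF 107,415

CHF 107,415 > CHF 6,650, so the alternative minimum tax is the binding amount.

CHF 107,415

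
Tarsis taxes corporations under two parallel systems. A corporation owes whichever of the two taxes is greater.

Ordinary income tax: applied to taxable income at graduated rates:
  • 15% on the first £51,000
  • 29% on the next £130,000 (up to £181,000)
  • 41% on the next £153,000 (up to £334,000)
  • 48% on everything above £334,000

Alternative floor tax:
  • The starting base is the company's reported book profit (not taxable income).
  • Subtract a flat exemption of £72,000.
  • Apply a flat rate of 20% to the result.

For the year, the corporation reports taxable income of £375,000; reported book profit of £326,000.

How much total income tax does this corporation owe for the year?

£127,760

Alternative floor tax:
  Base (reported book profit): £326,000
  Less exemption £72,000 → base £254,000
  £254,000 × 20% = £50,800

Ordinary income tax:
  £51,000 × 15% = £7,650
  £130,000 × 29% = £37,700
  £153,000 × 41% = £62,730
  £41,000 × 48% = £19,680
  → £127,760

£127,760 > £50,800, so the ordinary income tax governs.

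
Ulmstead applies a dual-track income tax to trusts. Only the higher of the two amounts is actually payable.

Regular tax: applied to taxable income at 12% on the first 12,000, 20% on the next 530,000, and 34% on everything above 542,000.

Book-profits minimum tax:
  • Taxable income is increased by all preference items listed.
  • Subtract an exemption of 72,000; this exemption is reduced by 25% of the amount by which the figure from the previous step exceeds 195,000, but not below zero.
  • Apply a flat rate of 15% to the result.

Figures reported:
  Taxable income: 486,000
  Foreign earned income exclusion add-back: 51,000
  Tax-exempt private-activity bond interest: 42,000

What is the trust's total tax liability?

96,240

Book-profits minimum tax:
  Adjusted income: 486,000 + 51,000 + 42,000 = 579,000
  Exemption: 25% × (579,000 − 195,000) = 96,000 ≥ 72,000, so the exemption is fully phased out
  Base: 579,000 − 0 = 579,000
  579,000 × 15% = 86,850

Regular tax:
  12,000 × 12% = 1,440
  474,000 × 20% = 94,800
  → 96,240

96,240 > 86,850, so the regular tax governs.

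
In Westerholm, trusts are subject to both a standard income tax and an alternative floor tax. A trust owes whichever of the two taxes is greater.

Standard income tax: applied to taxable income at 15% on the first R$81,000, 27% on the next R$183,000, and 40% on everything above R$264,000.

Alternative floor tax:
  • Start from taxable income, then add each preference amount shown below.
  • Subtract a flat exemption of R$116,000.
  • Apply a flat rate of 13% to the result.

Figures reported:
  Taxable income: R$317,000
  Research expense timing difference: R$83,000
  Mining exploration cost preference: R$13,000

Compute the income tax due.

R$82,760

Standard income tax:
  R$81,000 × 15% = R$12,150
  R$183,000 × 27% = R$49,410
  R$53,000 × 40% = R$21,200
  → R$82,760

Alternative floor tax:
  Adjusted income: R$317,000 + R$83,000 + R$13,000 = R$413,000
  Less exemption R$116,000 → base R$297,000
  R$297,000 × 13% = R$38,610

R$82,760 > R$38,610, so the standard income tax governs.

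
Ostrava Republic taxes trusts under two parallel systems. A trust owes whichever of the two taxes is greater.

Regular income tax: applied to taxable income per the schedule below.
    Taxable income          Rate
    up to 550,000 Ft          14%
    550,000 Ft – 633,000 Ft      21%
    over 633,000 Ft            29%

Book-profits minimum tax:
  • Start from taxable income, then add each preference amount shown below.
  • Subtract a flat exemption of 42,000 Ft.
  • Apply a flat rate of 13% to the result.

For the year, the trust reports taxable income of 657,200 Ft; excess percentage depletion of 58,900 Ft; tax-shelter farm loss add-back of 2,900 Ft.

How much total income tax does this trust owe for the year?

Regular income tax:
  550,000 Ft × 14% = 77,000 Ft
  83,000 Ft × 21% = 17,430 Ft
  24,200 Ft × 29% = 7,018 Ft
  → 101,448 Ft

Book-profits minimum tax:
  Adjusted income: 657,200 Ft + 58,900 Ft + 2,900 Ft = 719,000 Ft
  Less exemption 42,000 Ft → base 677,000 Ft
  677,000 Ft × 13% = 88,010 Ft

101,448 Ft > 88,010 Ft, so the regular income tax governs.

101,448 Ft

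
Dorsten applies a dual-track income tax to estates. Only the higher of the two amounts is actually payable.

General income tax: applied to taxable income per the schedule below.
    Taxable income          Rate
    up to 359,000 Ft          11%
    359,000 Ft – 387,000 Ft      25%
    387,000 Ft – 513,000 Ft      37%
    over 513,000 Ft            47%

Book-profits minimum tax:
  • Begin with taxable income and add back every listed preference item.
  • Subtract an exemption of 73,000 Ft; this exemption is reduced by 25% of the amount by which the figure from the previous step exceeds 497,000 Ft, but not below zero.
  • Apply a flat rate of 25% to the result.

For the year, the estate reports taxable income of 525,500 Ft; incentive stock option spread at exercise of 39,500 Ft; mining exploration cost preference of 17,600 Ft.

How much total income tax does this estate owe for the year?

132,750 Ft

Book-profits minimum tax:
  Adjusted income: 525,500 Ft + 39,500 Ft + 17,600 Ft = 582,600 Ft
  Exemption: 73,000 Ft − 25% × (582,600 Ft − 497,000 Ft) = 73,000 Ft − 21,400 Ft = 51,600 Ft
  Base: 582,600 Ft − 51,600 Ft = 531,000 Ft
  531,000 Ft × 25% = 132,750 Ft

General income tax:
  359,000 Ft × 11% = 39,490 Ft
  28,000 Ft × 25% = 7,000 Ft
  126,000 Ft × 37% = 46,620 Ft
  12,500 Ft × 47% = 5,875 Ft
  → 98,985 Ft

132,750 Ft > 98,985 Ft, so the book-profits minimum tax is the binding amount.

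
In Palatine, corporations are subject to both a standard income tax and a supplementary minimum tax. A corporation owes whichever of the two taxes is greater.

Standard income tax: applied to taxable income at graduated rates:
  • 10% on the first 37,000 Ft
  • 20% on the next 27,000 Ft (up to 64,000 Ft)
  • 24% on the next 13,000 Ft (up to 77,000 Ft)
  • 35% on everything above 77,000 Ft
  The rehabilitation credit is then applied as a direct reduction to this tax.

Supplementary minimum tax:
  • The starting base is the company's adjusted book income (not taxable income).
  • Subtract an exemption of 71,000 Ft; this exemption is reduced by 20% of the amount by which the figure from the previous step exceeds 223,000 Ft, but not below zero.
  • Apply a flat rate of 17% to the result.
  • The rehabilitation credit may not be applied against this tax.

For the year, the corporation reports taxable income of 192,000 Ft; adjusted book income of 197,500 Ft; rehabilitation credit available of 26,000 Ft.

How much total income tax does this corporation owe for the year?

Standard income tax:
  37,000 Ft × 10% = 3,700 Ft
  27,000 Ft × 20% = 5,400 Ft
  13,000 Ft × 24% = 3,120 Ft
  115,000 Ft × 35% = 40,250 Ft
  → 52,470 Ft
  Less rehabilitation credit 26,000 Ft → 26,470 Ft

Supplementary minimum tax:
  Base (adjusted book income): 197,500 Ft
  Exemption: 197,500 Ft ≤ 223,000 Ft, so full 71,000 Ft applies
  Base: 197,500 Ft − 71,000 Ft = 126,500 Ft
  126,500 Ft × 17% = 21,505 Ft

26,470 Ft > 21,505 Ft, so the standard income tax governs.

26,470 Ft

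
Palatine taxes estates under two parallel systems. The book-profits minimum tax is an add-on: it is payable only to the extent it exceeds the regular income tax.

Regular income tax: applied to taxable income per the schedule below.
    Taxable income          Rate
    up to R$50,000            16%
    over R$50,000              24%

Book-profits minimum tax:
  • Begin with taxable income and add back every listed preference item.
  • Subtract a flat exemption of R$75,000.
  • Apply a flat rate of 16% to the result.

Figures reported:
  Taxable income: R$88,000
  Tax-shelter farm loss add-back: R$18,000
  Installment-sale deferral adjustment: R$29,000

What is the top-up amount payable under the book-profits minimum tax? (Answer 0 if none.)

R$0

Book-profits minimum tax:
  Adjusted income: R$88,000 + R$18,000 + R$29,000 = R$135,000
  Less exemption R$75,000 → base R$60,000
  R$60,000 × 16% = R$9,600

Regular income tax:
  R$50,000 × 16% = R$8,000
  R$38,000 × 24% = R$9,120
  → R$17,120

R$9,600 ≤ R$17,120, so no add-on is due.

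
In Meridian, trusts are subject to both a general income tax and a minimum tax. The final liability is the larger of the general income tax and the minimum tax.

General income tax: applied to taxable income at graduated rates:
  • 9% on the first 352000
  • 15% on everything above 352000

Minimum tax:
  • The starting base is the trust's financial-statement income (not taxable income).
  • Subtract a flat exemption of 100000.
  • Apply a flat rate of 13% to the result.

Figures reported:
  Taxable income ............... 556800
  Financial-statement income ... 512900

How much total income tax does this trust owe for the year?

General income tax:
  352000 × 9% = 31680
  204800 × 15% = 30720
  → 62400

Minimum tax:
  Base (financial-statement income): 512900
  Less exemption 100000 → base 412900
  412900 × 13% = 53677

62400 > 53677, so the general income tax governs.

62400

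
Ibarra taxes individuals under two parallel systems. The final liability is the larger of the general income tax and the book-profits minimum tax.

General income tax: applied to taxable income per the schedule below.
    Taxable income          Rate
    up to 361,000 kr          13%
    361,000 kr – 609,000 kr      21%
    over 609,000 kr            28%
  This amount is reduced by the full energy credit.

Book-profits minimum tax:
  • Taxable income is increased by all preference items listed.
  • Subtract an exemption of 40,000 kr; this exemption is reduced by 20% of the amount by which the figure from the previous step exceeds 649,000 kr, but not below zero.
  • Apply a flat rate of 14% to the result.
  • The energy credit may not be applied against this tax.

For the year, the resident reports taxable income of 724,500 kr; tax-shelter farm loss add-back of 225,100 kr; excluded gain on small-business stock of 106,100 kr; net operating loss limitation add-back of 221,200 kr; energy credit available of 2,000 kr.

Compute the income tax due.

178,766 kr

Book-profits minimum tax:
  Adjusted income: 724,500 kr + 225,100 kr + 106,100 kr + 221,200 kr = 1,276,900 kr
  Exemption: 20% × (1,276,900 kr − 649,000 kr) = 125,580 kr ≥ 40,000 kr, so the exemption is fully phased out
  Base: 1,276,900 kr − 0 kr = 1,276,900 kr
  1,276,900 kr × 14% = 178,766 kr

General income tax:
  361,000 kr × 13% = 46,930 kr
  248,000 kr × 21% = 52,080 kr
  115,500 kr × 28% = 32,340 kr
  → 131,350 kr
  Less energy credit 2,000 kr → 129,350 kr

178,766 kr > 129,350 kr, so the book-profits minimum tax is the binding amount.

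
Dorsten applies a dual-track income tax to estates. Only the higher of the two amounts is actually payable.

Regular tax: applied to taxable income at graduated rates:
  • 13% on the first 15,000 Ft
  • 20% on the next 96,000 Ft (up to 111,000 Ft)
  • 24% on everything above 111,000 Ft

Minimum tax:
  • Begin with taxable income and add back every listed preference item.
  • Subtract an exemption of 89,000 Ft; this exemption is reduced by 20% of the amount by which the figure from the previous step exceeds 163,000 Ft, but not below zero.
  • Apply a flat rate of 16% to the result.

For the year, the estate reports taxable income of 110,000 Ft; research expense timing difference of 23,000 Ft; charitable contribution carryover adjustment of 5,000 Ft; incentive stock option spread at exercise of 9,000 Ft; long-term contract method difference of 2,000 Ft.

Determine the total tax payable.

Minimum tax:
  Adjusted income: 110,000 Ft + 23,000 Ft + 5,000 Ft + 9,000 Ft + 2,000 Ft = 149,000 Ft
  Exemption: 149,000 Ft ≤ 163,000 Ft, so full 89,000 Ft applies
  Base: 149,000 Ft − 89,000 Ft = 60,000 Ft
  60,000 Ft × 16% = 9,600 Ft

Regular tax:
  15,000 Ft × 13% = 1,950 Ft
  95,000 Ft × 20% = 19,000 Ft
  → 20,950 Ft

20,950 Ft > 9,600 Ft, so the regular tax governs.

20,950 Ft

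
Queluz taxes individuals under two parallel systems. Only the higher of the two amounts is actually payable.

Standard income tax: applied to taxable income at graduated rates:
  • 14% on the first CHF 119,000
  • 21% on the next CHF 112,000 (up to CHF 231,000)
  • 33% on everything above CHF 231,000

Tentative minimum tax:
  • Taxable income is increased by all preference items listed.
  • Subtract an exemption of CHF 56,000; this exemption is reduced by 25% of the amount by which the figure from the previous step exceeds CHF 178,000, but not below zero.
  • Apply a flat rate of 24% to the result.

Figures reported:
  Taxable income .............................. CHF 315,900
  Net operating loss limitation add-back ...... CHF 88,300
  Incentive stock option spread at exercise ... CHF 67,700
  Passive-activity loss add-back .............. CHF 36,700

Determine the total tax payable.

Tentative minimum tax:
  Adjusted income: CHF 315,900 + CHF 88,300 + CHF 67,700 + CHF 36,700 = CHF 508,600
  Exemption: 25% × (CHF 508,600 − CHF 178,000) = CHF 82,650 ≥ CHF 56,000, so the exemption is fully phased out
  Base: CHF 508,600 − CHF 0 = CHF 508,600
  CHF 508,600 × 24% = CHF 122,064

Standard income tax:
  CHF 119,000 × 14% = CHF 16,660
  CHF 112,000 × 21% = CHF 23,520
  CHF 84,900 × 33% = CHF 28,017
  → CHF 68,197

CHF 122,064 > CHF 68,197, so the tentative minimum tax is the binding amount.

CHF 122,064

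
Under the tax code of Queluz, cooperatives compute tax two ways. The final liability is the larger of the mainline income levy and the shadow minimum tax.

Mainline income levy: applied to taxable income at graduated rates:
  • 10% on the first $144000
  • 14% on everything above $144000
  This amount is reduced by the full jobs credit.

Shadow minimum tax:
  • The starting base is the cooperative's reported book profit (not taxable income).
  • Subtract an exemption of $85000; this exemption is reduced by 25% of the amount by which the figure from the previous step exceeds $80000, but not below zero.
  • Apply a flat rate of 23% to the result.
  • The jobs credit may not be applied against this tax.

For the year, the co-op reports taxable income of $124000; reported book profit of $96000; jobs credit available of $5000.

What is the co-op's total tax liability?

$7400

Mainline income levy:
  $124000 × 10% = $12400
  Less jobs credit $5000 → $7400

Shadow minimum tax:
  Base (reported book profit): $96000
  Exemption: $85000 − 25% × ($96000 − $80000) = $85000 − $4000 = $81000
  Base: $96000 − $81000 = $15000
  $15000 × 23% = $3450

$7400 > $3450, so the mainline income levy governs.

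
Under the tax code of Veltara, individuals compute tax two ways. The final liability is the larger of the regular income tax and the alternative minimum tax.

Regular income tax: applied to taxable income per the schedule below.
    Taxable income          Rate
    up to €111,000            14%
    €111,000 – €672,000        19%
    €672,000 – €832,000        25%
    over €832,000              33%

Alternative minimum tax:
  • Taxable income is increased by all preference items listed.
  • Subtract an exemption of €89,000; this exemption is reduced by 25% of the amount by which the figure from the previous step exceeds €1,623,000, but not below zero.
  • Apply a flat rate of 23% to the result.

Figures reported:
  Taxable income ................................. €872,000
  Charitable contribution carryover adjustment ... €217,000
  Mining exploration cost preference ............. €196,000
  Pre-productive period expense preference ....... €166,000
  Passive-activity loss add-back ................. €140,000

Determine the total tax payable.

Alternative minimum tax:
  Adjusted income: €872,000 + €217,000 + €196,000 + €166,000 + €140,000 = €1,591,000
  Exemption: €1,591,000 ≤ €1,623,000, so full €89,000 applies
  Base: €1,591,000 − €89,000 = €1,502,000
  €1,502,000 × 23% = €345,460

Regular income tax:
  €111,000 × 14% = €15,540
  €561,000 × 19% = €106,590
  €160,000 × 25% = €40,000
  €40,000 × 33% = €13,200
  → €175,330

€345,460 > €175,330, so the alternative minimum tax is the binding amount.

€345,460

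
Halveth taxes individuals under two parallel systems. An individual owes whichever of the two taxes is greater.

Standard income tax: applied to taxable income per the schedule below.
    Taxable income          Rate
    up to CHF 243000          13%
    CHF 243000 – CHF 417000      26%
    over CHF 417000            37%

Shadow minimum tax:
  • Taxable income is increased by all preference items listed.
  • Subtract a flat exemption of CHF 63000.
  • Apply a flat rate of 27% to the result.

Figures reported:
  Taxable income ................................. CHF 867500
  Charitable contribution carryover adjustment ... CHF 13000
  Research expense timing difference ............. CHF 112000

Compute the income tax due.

Shadow minimum tax:
  Adjusted income: CHF 867500 + CHF 13000 + CHF 112000 = CHF 992500
  Less exemption CHF 63000 → base CHF 929500
  CHF 929500 × 27% = CHF 250965

Standard income tax:
  CHF 243000 × 13% = CHF 31590
  CHF 174000 × 26% = CHF 45240
  CHF 450500 × 37% = CHF 166685
  → CHF 243515

CHF 250965 > CHF 243515, so the shadow minimum tax is the binding amount.

CHF 250965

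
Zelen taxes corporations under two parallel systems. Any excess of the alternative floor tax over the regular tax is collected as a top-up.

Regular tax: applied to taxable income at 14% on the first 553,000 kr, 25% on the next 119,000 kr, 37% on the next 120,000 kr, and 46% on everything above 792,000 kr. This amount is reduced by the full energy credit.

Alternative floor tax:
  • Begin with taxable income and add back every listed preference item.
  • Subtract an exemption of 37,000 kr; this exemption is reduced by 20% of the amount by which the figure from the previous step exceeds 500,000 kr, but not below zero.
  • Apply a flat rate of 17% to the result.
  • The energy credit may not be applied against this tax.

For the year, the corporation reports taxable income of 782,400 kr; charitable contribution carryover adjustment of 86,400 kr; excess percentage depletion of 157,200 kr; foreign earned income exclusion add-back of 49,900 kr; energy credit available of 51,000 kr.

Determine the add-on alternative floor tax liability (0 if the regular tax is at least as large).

85,885 kr

Alternative floor tax:
  Adjusted income: 782,400 kr + 86,400 kr + 157,200 kr + 49,900 kr = 1,075,900 kr
  Exemption: 20% × (1,075,900 kr − 500,000 kr) = 115,180 kr ≥ 37,000 kr, so the exemption is fully phased out
  Base: 1,075,900 kr − 0 kr = 1,075,900 kr
  1,075,900 kr × 17% = 182,903 kr

Regular tax:
  553,000 kr × 14% = 77,420 kr
  119,000 kr × 25% = 29,750 kr
  110,400 kr × 37% = 40,848 kr
  → 148,018 kr
  Less energy credit 51,000 kr → 97,018 kr

Excess of alternative floor tax over regular tax: 182,903 kr − 97,018 kr = 85,885 kr.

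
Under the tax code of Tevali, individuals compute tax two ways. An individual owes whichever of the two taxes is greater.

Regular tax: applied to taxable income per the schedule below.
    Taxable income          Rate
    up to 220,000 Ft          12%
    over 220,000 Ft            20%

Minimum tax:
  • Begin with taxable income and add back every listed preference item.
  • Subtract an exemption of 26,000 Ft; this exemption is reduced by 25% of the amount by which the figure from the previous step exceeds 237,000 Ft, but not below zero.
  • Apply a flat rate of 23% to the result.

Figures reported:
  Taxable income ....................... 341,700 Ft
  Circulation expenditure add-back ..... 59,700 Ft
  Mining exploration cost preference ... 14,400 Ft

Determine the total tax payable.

Regular tax:
  220,000 Ft × 12% = 26,400 Ft
  121,700 Ft × 20% = 24,340 Ft
  → 50,740 Ft

Minimum tax:
  Adjusted income: 341,700 Ft + 59,700 Ft + 14,400 Ft = 415,800 Ft
  Exemption: 25% × (415,800 Ft − 237,000 Ft) = 44,700 Ft ≥ 26,000 Ft, so the exemption is fully phased out
  Base: 415,800 Ft − 0 Ft = 415,800 Ft
  415,800 Ft × 23% = 95,634 Ft

95,634 Ft > 50,740 Ft, so the minimum tax is the binding amount.

95,634 Ft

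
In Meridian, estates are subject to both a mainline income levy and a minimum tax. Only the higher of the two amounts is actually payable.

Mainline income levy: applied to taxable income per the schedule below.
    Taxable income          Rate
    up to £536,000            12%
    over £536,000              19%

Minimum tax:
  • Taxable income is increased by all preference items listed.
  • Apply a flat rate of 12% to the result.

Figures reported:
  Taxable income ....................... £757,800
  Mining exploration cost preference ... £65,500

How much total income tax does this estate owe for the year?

Minimum tax:
  Adjusted income: £757,800 + £65,500 = £823,300
  £823,300 × 12% = £98,796

Mainline income levy:
  £536,000 × 12% = £64,320
  £221,800 × 19% = £42,142
  → £106,462

£106,462 > £98,796, so the mainline income levy governs.

£106,462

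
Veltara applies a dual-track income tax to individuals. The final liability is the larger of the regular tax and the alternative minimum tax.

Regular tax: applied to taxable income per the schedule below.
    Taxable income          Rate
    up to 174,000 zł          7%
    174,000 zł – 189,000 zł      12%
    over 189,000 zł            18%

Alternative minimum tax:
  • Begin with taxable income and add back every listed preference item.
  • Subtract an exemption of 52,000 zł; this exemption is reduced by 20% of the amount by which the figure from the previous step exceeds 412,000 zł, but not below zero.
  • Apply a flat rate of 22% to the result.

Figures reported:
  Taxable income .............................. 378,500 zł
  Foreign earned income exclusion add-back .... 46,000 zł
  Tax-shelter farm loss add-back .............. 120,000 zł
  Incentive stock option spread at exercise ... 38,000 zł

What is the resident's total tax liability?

Regular tax:
  174,000 zł × 7% = 12,180 zł
  15,000 zł × 12% = 1,800 zł
  189,500 zł × 18% = 34,110 zł
  → 48,090 zł

Alternative minimum tax:
  Adjusted income: 378,500 zł + 46,000 zł + 120,000 zł + 38,000 zł = 582,500 zł
  Exemption: 52,000 zł − 20% × (582,500 zł − 412,000 zł) = 52,000 zł − 34,100 zł = 17,900 zł
  Base: 582,500 zł − 17,900 zł = 564,600 zł
  564,600 zł × 22% = 124,212 zł

124,212 zł > 48,090 zł, so the alternative minimum tax is the binding amount.

124,212 zł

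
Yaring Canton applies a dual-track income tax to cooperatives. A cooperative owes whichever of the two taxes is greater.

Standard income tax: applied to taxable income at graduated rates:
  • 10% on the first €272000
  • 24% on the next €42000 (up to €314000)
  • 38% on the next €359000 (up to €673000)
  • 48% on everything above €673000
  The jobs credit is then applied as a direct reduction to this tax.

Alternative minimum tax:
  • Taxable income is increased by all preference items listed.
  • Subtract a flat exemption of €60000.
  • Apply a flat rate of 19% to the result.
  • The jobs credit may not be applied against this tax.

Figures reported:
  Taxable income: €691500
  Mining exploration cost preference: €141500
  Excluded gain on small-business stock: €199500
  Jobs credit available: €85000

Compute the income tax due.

€184775

Alternative minimum tax:
  Adjusted income: €691500 + €141500 + €199500 = €1032500
  Less exemption €60000 → base €972500
  €972500 × 19% = €184775

Standard income tax:
  €272000 × 10% = €27200
  €42000 × 24% = €10080
  €359000 × 38% = €136420
  €18500 × 48% = €8880
  → €182580
  Less jobs credit €85000 → €97580

€184775 > €97580, so the alternative minimum tax is the binding amount.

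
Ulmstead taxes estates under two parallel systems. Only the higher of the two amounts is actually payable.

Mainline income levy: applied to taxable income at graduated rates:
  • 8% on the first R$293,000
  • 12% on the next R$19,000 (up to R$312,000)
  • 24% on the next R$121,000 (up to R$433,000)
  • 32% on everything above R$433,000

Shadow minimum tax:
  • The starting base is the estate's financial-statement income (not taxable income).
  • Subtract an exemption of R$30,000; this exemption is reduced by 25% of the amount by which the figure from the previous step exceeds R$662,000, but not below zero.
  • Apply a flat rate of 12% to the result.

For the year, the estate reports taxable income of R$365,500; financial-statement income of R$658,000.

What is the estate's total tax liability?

R$75,360

Shadow minimum tax:
  Base (financial-statement income): R$658,000
  Exemption: R$658,000 ≤ R$662,000, so full R$30,000 applies
  Base: R$658,000 − R$30,000 = R$628,000
  R$628,000 × 12% = R$75,360

Mainline income levy:
  R$293,000 × 8% = R$23,440
  R$19,000 × 12% = R$2,280
  R$53,500 × 24% = R$12,840
  → R$38,560

R$75,360 > R$38,560, so the shadow minimum tax is the binding amount.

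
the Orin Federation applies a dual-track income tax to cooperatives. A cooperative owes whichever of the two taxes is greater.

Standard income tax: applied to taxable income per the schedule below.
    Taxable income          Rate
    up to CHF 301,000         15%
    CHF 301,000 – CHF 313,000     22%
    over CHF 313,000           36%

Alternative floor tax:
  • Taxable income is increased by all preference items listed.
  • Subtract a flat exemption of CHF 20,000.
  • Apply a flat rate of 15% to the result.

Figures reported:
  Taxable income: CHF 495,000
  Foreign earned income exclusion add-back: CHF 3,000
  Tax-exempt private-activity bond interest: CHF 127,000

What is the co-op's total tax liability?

Standard income tax:
  CHF 301,000 × 15% = CHF 45,150
  CHF 12,000 × 22% = CHF 2,640
  CHF 182,000 × 36% = CHF 65,520
  → CHF 113,310

Alternative floor tax:
  Adjusted income: CHF 495,000 + CHF 3,000 + CHF 127,000 = CHF 625,000
  Less exemption CHF 20,000 → base CHF 605,000
  CHF 605,000 × 15% = CHF 90,750

CHF 113,310 > CHF 90,750, so the standard income tax governs.

CHF 113,310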